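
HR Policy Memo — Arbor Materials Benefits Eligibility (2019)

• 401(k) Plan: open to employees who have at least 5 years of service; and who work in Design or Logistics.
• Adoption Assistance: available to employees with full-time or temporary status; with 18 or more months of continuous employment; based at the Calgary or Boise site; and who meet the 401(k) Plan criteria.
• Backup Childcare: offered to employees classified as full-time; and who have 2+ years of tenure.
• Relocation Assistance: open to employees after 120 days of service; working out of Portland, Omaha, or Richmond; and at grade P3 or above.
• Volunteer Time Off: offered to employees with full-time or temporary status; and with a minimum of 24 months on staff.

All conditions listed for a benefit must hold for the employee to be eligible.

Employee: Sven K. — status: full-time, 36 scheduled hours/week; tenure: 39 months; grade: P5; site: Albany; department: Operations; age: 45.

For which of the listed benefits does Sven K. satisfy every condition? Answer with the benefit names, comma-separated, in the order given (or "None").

Backup Childcare, Volunteer Time Off

401(k) Plan — service 39 months < 5 years (≈1825 days) ✗ → not eligible.
Adoption Assistance — status full-time ✓; service 39 months ≥ 18 months ✓; site Albany ✗ (not Calgary or Boise) → not eligible.
Backup Childcare — status full-time ✓; service 39 months ≥ 2 years (≈730 days) ✓ → eligible.
Relocation Assistance — service 39 months ≥ 120 days ✓; site Albany ✗ (not Portland, Omaha, or Richmond) → not eligible.
Volunteer Time Off — status full-time ✓; service 39 months ≥ 24 months ✓ → eligible.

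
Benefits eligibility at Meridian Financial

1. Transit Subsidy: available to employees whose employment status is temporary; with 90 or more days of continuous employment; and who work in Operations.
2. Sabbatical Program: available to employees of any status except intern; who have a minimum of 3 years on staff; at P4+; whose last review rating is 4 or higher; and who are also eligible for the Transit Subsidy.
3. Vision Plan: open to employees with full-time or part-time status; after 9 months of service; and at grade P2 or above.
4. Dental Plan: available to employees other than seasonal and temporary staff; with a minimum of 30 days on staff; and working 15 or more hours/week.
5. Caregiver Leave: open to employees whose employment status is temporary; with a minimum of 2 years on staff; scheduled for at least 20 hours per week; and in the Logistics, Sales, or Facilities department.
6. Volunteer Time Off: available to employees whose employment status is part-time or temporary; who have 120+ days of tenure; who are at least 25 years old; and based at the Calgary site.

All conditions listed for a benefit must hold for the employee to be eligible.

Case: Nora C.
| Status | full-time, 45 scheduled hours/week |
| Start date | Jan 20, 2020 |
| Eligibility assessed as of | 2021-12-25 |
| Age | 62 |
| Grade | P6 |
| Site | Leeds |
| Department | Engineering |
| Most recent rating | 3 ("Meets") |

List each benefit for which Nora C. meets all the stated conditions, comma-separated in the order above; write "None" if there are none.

Service from Jan 20, 2020 to 2021-12-25: 705 days.
Transit Subsidy — status full-time ✗ (requires temporary) → not eligible.
Sabbatical Program — status full-time ✓ (not excluded); service 705 days < 3 years (≈1095 days) ✗ → not eligible.
Vision Plan — status full-time ✓; service 705 days ≥ 9 months (≈270 days) ✓; grade P6 ≥ P2 ✓ → eligible.
Dental Plan — status full-time ✓ (not excluded); service 705 days ≥ 30 days ✓; 45 hrs/wk ≥ 15 ✓ → eligible.
Caregiver Leave — status full-time ✗ (requires temporary) → not eligible.
Volunteer Time Off — status full-time ✗ (requires part-time or temporary) → not eligible.

Vision Plan, Dental Plan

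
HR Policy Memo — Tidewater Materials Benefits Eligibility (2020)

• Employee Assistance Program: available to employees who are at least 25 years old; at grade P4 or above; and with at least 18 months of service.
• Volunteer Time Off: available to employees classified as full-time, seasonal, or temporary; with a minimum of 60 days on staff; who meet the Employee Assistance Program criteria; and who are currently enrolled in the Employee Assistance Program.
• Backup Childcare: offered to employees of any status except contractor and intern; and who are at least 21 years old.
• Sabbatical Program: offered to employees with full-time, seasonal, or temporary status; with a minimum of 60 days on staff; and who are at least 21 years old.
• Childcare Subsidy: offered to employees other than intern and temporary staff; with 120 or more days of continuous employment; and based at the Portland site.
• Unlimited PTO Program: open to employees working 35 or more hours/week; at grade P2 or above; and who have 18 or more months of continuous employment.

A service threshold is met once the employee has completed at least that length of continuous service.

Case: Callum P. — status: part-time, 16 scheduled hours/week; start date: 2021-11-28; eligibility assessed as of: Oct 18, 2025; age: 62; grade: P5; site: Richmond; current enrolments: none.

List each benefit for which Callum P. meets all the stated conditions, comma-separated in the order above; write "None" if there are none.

Service from 2021-11-28 to Oct 18, 2025: 1420 days.
Employee Assistance Program — age 62 ≥ 25 ✓; grade P5 ≥ P4 ✓; service 1420 days ≥ 18 months (≈540 days) ✓ → eligible.
Volunteer Time Off — status part-time ✗ (requires full-time, seasonal, or temporary) → not eligible.
Backup Childcare — status part-time ✓ (not excluded); age 62 ≥ 21 ✓ → eligible.
Sabbatical Program — status part-time ✗ (requires full-time, seasonal, or temporary) → not eligible.
Childcare Subsidy — status part-time ✓ (not excluded); service 1420 days ≥ 120 days ✓; site Richmond ✗ (not Portland) → not eligible.
Unlimited PTO Program — 16 hrs/wk < 35 ✗ → not eligible.

Employee Assistance Program, Backup Childcare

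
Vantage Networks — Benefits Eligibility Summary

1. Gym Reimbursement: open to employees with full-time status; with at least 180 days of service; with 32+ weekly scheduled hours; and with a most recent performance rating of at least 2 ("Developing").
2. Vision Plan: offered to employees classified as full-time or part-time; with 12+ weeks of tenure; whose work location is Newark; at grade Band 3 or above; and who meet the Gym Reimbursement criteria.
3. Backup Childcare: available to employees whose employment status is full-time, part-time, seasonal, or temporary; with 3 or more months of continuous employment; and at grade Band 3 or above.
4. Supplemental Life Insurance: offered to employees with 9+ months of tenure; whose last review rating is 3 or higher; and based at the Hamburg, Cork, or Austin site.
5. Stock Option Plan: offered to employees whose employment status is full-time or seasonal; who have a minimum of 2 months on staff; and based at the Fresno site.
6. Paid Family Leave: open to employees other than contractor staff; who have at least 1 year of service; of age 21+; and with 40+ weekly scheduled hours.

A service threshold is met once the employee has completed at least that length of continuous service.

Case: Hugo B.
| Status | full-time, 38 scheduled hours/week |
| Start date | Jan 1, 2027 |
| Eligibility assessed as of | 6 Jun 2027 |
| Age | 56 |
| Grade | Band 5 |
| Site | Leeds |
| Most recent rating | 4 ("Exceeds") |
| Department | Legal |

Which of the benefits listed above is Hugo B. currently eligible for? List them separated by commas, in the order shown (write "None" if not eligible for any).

Service from Jan 1, 2027 to 6 Jun 2027: 156 days.
Gym Reimbursement — status full-time ✓; service 156 days < 180 days ✗ → not eligible.
Vision Plan — status full-time ✓; service 156 days ≥ 12 weeks (≈84 days) ✓; site Leeds ✗ (not Newark) → not eligible.
Backup Childcare — status full-time ✓; service 156 days ≥ 3 months (≈90 days) ✓; grade Band 5 ≥ Band 3 ✓ → eligible.
Supplemental Life Insurance — service 156 days < 9 months (≈270 days) ✗ → not eligible.
Stock Option Plan — status full-time ✓; service 156 days ≥ 2 months (≈60 days) ✓; site Leeds ✗ (not Fresno) → not eligible.
Paid Family Leave — status full-time ✓ (not excluded); service 156 days < 1 year (≈365 days) ✗ → not eligible.

Backup Childcare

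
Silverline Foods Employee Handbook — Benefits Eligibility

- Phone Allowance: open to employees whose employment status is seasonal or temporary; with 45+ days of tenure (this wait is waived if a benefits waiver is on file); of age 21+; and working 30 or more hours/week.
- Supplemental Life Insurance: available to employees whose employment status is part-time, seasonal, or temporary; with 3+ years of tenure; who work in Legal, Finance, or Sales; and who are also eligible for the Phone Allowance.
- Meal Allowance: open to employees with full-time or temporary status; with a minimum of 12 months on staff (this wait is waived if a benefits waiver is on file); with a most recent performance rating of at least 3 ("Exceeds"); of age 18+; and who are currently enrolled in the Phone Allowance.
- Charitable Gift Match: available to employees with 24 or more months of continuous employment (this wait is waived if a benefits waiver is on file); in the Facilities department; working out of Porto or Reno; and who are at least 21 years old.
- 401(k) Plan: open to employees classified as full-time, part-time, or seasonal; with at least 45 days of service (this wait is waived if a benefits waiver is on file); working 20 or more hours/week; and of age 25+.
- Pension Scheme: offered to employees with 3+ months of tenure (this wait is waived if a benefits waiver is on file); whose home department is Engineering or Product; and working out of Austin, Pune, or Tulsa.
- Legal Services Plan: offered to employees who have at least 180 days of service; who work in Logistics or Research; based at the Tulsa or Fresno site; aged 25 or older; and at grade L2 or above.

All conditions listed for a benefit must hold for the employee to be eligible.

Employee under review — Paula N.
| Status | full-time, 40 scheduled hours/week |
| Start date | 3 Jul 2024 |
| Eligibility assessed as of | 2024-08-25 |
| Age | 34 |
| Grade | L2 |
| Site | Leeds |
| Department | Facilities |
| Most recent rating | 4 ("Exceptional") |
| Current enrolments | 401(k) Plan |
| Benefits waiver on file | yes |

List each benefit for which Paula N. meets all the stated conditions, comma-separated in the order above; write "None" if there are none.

Service from 3 Jul 2024 to 2024-08-25: 53 days.
Phone Allowance — status full-time ✗ (requires seasonal or temporary) → not eligible.
Supplemental Life Insurance — status full-time ✗ (requires part-time, seasonal, or temporary) → not eligible.
Meal Allowance — status full-time ✓; benefits waiver on file ✓; rating 4 ≥ 3 ✓; age 34 ≥ 18 ✓; not enrolled in Phone Allowance ✗ → not eligible.
Charitable Gift Match — benefits waiver on file ✓; dept Facilities ✓; site Leeds ✗ (not Porto or Reno) → not eligible.
401(k) Plan — status full-time ✓; benefits waiver on file ✓; 40 hrs/wk ≥ 20 ✓; age 34 ≥ 25 ✓ → eligible.
Pension Scheme — benefits waiver on file ✓; dept Facilities ✗ → not eligible.
Legal Services Plan — service 53 days < 180 days ✗ → not eligible.

401(k) Plan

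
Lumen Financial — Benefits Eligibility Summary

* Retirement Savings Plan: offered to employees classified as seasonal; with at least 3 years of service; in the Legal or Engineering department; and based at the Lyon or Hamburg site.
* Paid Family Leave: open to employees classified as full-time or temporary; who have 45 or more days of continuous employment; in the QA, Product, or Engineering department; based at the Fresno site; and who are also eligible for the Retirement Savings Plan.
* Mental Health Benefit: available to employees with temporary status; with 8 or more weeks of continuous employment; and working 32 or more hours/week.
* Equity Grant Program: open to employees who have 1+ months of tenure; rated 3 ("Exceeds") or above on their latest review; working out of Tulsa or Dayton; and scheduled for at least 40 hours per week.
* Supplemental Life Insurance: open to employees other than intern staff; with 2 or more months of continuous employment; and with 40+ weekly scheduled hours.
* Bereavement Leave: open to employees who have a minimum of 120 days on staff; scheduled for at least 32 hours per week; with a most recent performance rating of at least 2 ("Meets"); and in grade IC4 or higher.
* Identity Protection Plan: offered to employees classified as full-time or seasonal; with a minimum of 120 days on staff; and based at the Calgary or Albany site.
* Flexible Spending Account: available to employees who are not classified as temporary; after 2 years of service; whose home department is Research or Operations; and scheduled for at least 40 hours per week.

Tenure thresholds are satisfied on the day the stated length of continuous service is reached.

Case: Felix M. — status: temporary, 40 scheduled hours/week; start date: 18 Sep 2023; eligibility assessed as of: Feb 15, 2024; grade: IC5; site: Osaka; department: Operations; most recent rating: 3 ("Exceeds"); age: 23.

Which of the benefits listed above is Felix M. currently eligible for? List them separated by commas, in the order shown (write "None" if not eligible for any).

Mental Health Benefit, Supplemental Life Insurance, Bereavement Leave

Service from 18 Sep 2023 to Feb 15, 2024: 150 days.
Retirement Savings Plan — status temporary ✗ (requires seasonal) → not eligible.
Paid Family Leave — status temporary ✓; service 150 days ≥ 45 days ✓; dept Operations ✗ → not eligible.
Mental Health Benefit — status temporary ✓; service 150 days ≥ 8 weeks (≈56 days) ✓; 40 hrs/wk ≥ 32 ✓ → eligible.
Equity Grant Program — service 150 days ≥ 1 month (≈30 days) ✓; rating 3 ≥ 3 ✓; site Osaka ✗ (not Tulsa or Dayton) → not eligible.
Supplemental Life Insurance — status temporary ✓ (not excluded); service 150 days ≥ 2 months (≈60 days) ✓; 40 hrs/wk ≥ 40 ✓ → eligible.
Bereavement Leave — service 150 days ≥ 120 days ✓; 40 hrs/wk ≥ 32 ✓; rating 3 ≥ 2 ✓; grade IC5 ≥ IC4 ✓ → eligible.
Identity Protection Plan — status temporary ✗ (requires full-time or seasonal) → not eligible.
Flexible Spending Account — status temporary ✗ (excluded) → not eligible.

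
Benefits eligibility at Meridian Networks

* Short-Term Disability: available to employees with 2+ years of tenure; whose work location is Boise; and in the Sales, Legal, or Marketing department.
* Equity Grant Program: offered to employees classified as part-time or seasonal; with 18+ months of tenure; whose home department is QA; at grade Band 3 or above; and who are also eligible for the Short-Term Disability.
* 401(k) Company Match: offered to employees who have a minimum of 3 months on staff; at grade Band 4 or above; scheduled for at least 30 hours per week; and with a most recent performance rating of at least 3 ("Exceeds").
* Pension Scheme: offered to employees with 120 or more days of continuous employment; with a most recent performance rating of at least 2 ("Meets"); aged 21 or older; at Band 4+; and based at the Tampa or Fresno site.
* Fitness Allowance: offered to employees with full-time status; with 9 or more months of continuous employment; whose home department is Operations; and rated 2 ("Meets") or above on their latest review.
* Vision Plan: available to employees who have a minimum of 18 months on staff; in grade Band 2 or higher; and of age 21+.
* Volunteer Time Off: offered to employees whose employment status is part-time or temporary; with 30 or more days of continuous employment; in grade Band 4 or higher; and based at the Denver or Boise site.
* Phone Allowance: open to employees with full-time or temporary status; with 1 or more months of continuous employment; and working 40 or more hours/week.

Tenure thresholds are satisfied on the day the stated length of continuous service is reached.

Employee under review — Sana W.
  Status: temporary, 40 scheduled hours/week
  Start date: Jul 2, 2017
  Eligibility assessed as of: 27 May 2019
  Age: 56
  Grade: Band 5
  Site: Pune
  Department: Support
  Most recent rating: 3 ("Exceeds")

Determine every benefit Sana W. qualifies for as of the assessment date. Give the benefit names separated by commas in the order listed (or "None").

Service from Jul 2, 2017 to 27 May 2019: 694 days.
Short-Term Disability — service 694 days < 2 years (≈730 days) ✗ → not eligible.
Equity Grant Program — status temporary ✗ (requires part-time or seasonal) → not eligible.
401(k) Company Match — service 694 days ≥ 3 months (≈90 days) ✓; grade Band 5 ≥ Band 4 ✓; 40 hrs/wk ≥ 30 ✓; rating 3 ≥ 3 ✓ → eligible.
Pension Scheme — service 694 days ≥ 120 days ✓; rating 3 ≥ 2 ✓; age 56 ≥ 21 ✓; grade Band 5 ≥ Band 4 ✓; site Pune ✗ (not Tampa or Fresno) → not eligible.
Fitness Allowance — status temporary ✗ (requires full-time) → not eligible.
Vision Plan — service 694 days ≥ 18 months (≈540 days) ✓; grade Band 5 ≥ Band 2 ✓; age 56 ≥ 21 ✓ → eligible.
Volunteer Time Off — status temporary ✓; service 694 days ≥ 30 days ✓; grade Band 5 ≥ Band 4 ✓; site Pune ✗ (not Denver or Boise) → not eligible.
Phone Allowance — status temporary ✓; service 694 days ≥ 1 month (≈30 days) ✓; 40 hrs/wk ≥ 40 ✓ → eligible.

401(k) Company Match, Vision Plan, Phone Allowance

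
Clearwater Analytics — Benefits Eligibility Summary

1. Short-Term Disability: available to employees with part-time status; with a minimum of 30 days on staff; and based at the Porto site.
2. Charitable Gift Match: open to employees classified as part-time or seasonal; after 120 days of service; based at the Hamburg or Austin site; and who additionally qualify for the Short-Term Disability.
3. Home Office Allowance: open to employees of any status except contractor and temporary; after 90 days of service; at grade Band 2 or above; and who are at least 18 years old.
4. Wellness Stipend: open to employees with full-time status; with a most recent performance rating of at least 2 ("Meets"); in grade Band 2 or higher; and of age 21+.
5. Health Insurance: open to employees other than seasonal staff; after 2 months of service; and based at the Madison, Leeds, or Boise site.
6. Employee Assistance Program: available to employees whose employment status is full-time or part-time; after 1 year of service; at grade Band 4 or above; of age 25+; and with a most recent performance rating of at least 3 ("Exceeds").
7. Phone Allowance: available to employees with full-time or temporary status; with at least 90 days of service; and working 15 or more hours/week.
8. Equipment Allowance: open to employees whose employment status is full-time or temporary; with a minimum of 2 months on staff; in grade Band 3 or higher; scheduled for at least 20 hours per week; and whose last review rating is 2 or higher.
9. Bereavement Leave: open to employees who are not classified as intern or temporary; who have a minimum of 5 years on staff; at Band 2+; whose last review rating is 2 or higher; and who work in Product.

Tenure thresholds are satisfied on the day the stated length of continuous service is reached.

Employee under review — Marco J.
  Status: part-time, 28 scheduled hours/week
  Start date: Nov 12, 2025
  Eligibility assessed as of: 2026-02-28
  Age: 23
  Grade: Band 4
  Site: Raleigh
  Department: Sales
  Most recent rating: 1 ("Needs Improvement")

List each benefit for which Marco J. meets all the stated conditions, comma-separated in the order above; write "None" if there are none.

Service from Nov 12, 2025 to 2026-02-28: 108 days.
Short-Term Disability — status part-time ✓; service 108 days ≥ 30 days ✓; site Raleigh ✗ (not Porto) → not eligible.
Charitable Gift Match — status part-time ✓; service 108 days < 120 days ✗ → not eligible.
Home Office Allowance — status part-time ✓ (not excluded); service 108 days ≥ 90 days ✓; grade Band 4 ≥ Band 2 ✓; age 23 ≥ 18 ✓ → eligible.
Wellness Stipend — status part-time ✗ (requires full-time) → not eligible.
Health Insurance — status part-time ✓ (not excluded); service 108 days ≥ 2 months (≈60 days) ✓; site Raleigh ✗ (not Madison, Leeds, or Boise) → not eligible.
Employee Assistance Program — status part-time ✓; service 108 days < 1 year (≈365 days) ✗ → not eligible.
Phone Allowance — status part-time ✗ (requires full-time or temporary) → not eligible.
Equipment Allowance — status part-time ✗ (requires full-time or temporary) → not eligible.
Bereavement Leave — status part-time ✓ (not excluded); service 108 days < 5 years (≈1825 days) ✗ → not eligible.

Home Office Allowance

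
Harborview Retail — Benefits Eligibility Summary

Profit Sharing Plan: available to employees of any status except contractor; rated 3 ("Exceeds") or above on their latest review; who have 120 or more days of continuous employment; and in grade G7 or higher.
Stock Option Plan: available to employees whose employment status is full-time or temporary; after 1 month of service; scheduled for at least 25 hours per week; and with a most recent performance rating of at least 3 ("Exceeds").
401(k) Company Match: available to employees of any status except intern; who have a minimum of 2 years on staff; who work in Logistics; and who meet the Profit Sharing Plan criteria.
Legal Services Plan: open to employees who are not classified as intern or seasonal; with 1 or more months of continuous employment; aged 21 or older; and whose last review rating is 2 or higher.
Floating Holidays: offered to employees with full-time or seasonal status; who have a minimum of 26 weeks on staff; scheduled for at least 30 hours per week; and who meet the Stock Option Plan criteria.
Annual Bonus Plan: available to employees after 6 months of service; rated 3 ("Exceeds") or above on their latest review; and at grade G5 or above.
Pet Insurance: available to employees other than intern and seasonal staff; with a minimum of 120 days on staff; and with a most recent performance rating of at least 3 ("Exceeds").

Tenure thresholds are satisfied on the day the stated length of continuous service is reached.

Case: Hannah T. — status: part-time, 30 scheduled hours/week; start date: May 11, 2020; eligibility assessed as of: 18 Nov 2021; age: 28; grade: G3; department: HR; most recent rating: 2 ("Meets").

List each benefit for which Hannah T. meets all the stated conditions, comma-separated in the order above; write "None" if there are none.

Service from May 11, 2020 to 18 Nov 2021: 556 days.
Profit Sharing Plan — status part-time ✓ (not excluded); rating 2 < 3 ✗ → not eligible.
Stock Option Plan — status part-time ✗ (requires full-time or temporary) → not eligible.
401(k) Company Match — status part-time ✓ (not excluded); service 556 days < 2 years (≈730 days) ✗ → not eligible.
Legal Services Plan — status part-time ✓ (not excluded); service 556 days ≥ 1 month (≈30 days) ✓; age 28 ≥ 21 ✓; rating 2 ≥ 2 ✓ → eligible.
Floating Holidays — status part-time ✗ (requires full-time or seasonal) → not eligible.
Annual Bonus Plan — service 556 days ≥ 6 months (≈180 days) ✓; rating 2 < 3 ✗ → not eligible.
Pet Insurance — status part-time ✓ (not excluded); service 556 days ≥ 120 days ✓; rating 2 < 3 ✗ → not eligible.

Legal Services Plan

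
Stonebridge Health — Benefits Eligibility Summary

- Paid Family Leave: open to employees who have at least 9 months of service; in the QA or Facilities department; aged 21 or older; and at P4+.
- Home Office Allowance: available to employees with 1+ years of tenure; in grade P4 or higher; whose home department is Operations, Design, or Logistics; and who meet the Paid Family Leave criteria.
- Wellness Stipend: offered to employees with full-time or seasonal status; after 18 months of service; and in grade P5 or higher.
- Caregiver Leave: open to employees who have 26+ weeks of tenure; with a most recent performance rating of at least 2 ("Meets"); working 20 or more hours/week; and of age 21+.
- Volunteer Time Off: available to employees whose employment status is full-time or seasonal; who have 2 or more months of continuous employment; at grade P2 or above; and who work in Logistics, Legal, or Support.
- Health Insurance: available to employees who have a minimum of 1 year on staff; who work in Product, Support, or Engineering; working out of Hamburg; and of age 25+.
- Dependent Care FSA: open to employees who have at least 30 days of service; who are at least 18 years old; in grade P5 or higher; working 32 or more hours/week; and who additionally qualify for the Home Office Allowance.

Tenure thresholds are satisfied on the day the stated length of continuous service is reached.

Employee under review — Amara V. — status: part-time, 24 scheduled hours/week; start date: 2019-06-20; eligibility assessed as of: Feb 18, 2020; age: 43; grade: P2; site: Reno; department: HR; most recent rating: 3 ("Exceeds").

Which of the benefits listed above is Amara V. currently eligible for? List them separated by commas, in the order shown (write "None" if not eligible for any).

Service from 2019-06-20 to Feb 18, 2020: 243 days.
Paid Family Leave — service 243 days < 9 months (≈270 days) ✗ → not eligible.
Home Office Allowance — service 243 days < 1 year (≈365 days) ✗ → not eligible.
Wellness Stipend — status part-time ✗ (requires full-time or seasonal) → not eligible.
Caregiver Leave — service 243 days ≥ 26 weeks (≈182 days) ✓; rating 3 ≥ 2 ✓; 24 hrs/wk ≥ 20 ✓; age 43 ≥ 21 ✓ → eligible.
Volunteer Time Off — status part-time ✗ (requires full-time or seasonal) → not eligible.
Health Insurance — service 243 days < 1 year (≈365 days) ✗ → not eligible.
Dependent Care FSA — service 243 days ≥ 30 days ✓; age 43 ≥ 18 ✓; grade P2 < P5 ✗ → not eligible.

Caregiver Leave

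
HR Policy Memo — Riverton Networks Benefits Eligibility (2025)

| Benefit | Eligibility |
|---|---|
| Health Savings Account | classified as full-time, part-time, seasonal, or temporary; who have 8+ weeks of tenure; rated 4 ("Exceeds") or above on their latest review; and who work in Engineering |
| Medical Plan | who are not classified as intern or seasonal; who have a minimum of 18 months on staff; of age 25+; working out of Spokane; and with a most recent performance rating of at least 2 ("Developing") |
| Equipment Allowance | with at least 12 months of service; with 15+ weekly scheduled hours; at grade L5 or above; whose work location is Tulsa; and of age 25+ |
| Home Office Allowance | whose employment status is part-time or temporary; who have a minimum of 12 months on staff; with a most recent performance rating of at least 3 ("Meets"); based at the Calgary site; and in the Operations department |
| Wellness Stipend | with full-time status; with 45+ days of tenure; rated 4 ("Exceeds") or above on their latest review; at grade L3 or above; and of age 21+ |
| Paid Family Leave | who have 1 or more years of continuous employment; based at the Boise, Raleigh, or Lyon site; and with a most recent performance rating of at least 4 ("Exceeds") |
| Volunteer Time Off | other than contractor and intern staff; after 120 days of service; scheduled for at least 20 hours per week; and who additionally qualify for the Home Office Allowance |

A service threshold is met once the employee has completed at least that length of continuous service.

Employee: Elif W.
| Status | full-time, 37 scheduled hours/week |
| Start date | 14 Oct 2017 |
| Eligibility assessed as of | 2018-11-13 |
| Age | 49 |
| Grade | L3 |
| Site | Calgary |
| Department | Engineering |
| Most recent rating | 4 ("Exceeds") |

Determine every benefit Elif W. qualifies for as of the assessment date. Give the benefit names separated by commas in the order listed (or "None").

Health Savings Account, Wellness Stipend

Service from 14 Oct 2017 to 2018-11-13: 395 days.
Health Savings Account — status full-time ✓; service 395 days ≥ 8 weeks (≈56 days) ✓; rating 4 ≥ 4 ✓; dept Engineering ✓ → eligible.
Medical Plan — status full-time ✓ (not excluded); service 395 days < 18 months (≈540 days) ✗ → not eligible.
Equipment Allowance — service 395 days ≥ 12 months (≈360 days) ✓; 37 hrs/wk ≥ 15 ✓; grade L3 < L5 ✗ → not eligible.
Home Office Allowance — status full-time ✗ (requires part-time or temporary) → not eligible.
Wellness Stipend — status full-time ✓; service 395 days ≥ 45 days ✓; rating 4 ≥ 4 ✓; grade L3 ≥ L3 ✓; age 49 ≥ 21 ✓ → eligible.
Paid Family Leave — service 395 days ≥ 1 year (≈365 days) ✓; site Calgary ✗ (not Boise, Raleigh, or Lyon) → not eligible.
Volunteer Time Off — status full-time ✓ (not excluded); service 395 days ≥ 120 days ✓; 37 hrs/wk ≥ 20 ✓; not eligible for Home Office Allowance ✗ → not eligible.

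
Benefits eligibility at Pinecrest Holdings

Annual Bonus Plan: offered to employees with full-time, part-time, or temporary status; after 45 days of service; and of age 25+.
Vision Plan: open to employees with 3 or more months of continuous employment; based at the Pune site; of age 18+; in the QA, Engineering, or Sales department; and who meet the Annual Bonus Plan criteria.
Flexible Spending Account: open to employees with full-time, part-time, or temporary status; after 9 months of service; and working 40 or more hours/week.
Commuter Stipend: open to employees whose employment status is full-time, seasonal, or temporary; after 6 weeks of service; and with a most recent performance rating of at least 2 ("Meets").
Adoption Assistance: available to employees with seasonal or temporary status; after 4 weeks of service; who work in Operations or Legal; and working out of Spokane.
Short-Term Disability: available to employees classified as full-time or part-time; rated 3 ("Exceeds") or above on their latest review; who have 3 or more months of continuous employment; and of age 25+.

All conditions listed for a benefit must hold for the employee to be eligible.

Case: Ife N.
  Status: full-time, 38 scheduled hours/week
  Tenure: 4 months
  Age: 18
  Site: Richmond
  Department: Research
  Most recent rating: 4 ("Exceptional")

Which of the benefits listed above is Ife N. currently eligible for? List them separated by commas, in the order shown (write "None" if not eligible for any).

Annual Bonus Plan — status full-time ✓; service 4 months ≥ 45 days ✓; age 18 < 25 ✗ → not eligible.
Vision Plan — service 4 months ≥ 3 months ✓; site Richmond ✗ (not Pune) → not eligible.
Flexible Spending Account — status full-time ✓; service 4 months < 9 months ✗ → not eligible.
Commuter Stipend — status full-time ✓; service 4 months ≥ 6 weeks (≈42 days) ✓; rating 4 ≥ 2 ✓ → eligible.
Adoption Assistance — status full-time ✗ (requires seasonal or temporary) → not eligible.
Short-Term Disability — status full-time ✓; rating 4 ≥ 3 ✓; service 4 months ≥ 3 months ✓; age 18 < 25 ✗ → not eligible.

Commuter Stipend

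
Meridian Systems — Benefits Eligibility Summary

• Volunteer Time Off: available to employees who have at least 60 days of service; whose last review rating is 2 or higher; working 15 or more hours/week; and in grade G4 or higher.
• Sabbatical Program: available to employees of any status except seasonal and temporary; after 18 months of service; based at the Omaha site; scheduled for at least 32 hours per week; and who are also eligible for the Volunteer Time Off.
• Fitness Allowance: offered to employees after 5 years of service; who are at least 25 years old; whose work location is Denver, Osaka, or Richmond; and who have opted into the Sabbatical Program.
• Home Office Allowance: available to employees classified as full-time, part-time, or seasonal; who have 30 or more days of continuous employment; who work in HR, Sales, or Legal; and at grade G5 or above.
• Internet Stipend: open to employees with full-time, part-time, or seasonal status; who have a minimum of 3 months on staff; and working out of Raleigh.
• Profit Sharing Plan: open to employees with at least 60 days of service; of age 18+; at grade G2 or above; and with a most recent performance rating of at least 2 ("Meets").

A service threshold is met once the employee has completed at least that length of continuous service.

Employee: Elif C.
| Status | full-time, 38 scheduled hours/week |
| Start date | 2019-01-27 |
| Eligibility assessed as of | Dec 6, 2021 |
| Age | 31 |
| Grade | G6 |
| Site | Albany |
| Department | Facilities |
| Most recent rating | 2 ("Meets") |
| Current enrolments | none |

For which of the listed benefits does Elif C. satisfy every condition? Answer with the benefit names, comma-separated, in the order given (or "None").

Volunteer Time Off, Profit Sharing Plan

Service from 2019-01-27 to Dec 6, 2021: 1044 days.
Volunteer Time Off — service 1044 days ≥ 60 days ✓; rating 2 ≥ 2 ✓; 38 hrs/wk ≥ 15 ✓; grade G6 ≥ G4 ✓ → eligible.
Sabbatical Program — status full-time ✓ (not excluded); service 1044 days ≥ 18 months (≈540 days) ✓; site Albany ✗ (not Omaha) → not eligible.
Fitness Allowance — service 1044 days < 5 years (≈1825 days) ✗ → not eligible.
Home Office Allowance — status full-time ✓; service 1044 days ≥ 30 days ✓; dept Facilities ✗ → not eligible.
Internet Stipend — status full-time ✓; service 1044 days ≥ 3 months (≈90 days) ✓; site Albany ✗ (not Raleigh) → not eligible.
Profit Sharing Plan — service 1044 days ≥ 60 days ✓; age 31 ≥ 18 ✓; grade G6 ≥ G2 ✓; rating 2 ≥ 2 ✓ → eligible.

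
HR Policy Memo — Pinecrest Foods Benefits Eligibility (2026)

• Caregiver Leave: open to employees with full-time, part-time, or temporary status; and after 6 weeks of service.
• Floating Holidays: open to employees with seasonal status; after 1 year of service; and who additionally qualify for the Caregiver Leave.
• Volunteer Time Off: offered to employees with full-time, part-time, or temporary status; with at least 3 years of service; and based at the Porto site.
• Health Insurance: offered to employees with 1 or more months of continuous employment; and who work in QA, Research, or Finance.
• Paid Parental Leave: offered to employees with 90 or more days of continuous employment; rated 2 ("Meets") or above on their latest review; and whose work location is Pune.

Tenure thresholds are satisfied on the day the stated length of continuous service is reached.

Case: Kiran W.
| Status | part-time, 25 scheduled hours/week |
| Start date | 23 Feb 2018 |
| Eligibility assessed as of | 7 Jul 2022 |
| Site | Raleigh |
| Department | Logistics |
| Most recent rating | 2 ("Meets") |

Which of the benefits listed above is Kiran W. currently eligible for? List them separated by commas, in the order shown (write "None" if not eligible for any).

Caregiver Leave

Service from 23 Feb 2018 to 7 Jul 2022: 1595 days.
Caregiver Leave — status part-time ✓; service 1595 days ≥ 6 weeks (≈42 days) ✓ → eligible.
Floating Holidays — status part-time ✗ (requires seasonal) → not eligible.
Volunteer Time Off — status part-time ✓; service 1595 days ≥ 3 years (≈1095 days) ✓; site Raleigh ✗ (not Porto) → not eligible.
Health Insurance — service 1595 days ≥ 1 month (≈30 days) ✓; dept Logistics ✗ → not eligible.
Paid Parental Leave — service 1595 days ≥ 90 days ✓; rating 2 ≥ 2 ✓; site Raleigh ✗ (not Pune) → not eligible.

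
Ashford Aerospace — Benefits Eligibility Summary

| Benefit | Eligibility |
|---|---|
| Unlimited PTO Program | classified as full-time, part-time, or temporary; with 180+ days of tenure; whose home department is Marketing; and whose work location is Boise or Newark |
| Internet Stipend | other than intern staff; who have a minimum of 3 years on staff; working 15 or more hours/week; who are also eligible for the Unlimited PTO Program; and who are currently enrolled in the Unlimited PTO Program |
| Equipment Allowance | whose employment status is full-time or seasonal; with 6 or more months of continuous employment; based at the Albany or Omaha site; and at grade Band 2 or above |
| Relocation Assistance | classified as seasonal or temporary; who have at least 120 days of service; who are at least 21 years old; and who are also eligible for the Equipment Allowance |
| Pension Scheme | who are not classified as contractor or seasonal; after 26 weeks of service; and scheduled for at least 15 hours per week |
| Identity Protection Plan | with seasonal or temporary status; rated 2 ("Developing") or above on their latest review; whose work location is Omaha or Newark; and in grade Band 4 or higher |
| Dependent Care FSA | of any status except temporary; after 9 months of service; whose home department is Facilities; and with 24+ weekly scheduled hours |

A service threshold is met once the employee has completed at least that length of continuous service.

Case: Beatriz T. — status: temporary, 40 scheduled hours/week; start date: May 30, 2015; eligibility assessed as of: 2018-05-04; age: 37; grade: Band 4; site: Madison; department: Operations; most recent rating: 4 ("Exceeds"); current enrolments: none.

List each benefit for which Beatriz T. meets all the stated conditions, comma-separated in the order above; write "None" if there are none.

Pension Scheme

Service from May 30, 2015 to 2018-05-04: 1070 days.
Unlimited PTO Program — status temporary ✓; service 1070 days ≥ 180 days ✓; dept Operations ✗ → not eligible.
Internet Stipend — status temporary ✓ (not excluded); service 1070 days < 3 years (≈1095 days) ✗ → not eligible.
Equipment Allowance — status temporary ✗ (requires full-time or seasonal) → not eligible.
Relocation Assistance — status temporary ✓; service 1070 days ≥ 120 days ✓; age 37 ≥ 21 ✓; not eligible for Equipment Allowance ✗ → not eligible.
Pension Scheme — status temporary ✓ (not excluded); service 1070 days ≥ 26 weeks (≈182 days) ✓; 40 hrs/wk ≥ 15 ✓ → eligible.
Identity Protection Plan — status temporary ✓; rating 4 ≥ 2 ✓; site Madison ✗ (not Omaha or Newark) → not eligible.
Dependent Care FSA — status temporary ✗ (excluded) → not eligible.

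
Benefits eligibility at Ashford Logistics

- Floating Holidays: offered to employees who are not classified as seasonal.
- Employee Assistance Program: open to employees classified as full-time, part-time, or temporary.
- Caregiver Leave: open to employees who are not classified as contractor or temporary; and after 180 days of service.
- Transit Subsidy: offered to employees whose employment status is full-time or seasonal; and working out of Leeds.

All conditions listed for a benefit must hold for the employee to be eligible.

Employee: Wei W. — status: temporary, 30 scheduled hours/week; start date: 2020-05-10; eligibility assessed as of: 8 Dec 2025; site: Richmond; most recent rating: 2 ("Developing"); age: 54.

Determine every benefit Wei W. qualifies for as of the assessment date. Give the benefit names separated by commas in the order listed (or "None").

Service from 2020-05-10 to 8 Dec 2025: 2038 days.
Floating Holidays — status temporary ✓ (not excluded) → eligible.
Employee Assistance Program — status temporary ✓ → eligible.
Caregiver Leave — status temporary ✗ (excluded) → not eligible.
Transit Subsidy — status temporary ✗ (requires full-time or seasonal) → not eligible.

Floating Holidays, Employee Assistance Program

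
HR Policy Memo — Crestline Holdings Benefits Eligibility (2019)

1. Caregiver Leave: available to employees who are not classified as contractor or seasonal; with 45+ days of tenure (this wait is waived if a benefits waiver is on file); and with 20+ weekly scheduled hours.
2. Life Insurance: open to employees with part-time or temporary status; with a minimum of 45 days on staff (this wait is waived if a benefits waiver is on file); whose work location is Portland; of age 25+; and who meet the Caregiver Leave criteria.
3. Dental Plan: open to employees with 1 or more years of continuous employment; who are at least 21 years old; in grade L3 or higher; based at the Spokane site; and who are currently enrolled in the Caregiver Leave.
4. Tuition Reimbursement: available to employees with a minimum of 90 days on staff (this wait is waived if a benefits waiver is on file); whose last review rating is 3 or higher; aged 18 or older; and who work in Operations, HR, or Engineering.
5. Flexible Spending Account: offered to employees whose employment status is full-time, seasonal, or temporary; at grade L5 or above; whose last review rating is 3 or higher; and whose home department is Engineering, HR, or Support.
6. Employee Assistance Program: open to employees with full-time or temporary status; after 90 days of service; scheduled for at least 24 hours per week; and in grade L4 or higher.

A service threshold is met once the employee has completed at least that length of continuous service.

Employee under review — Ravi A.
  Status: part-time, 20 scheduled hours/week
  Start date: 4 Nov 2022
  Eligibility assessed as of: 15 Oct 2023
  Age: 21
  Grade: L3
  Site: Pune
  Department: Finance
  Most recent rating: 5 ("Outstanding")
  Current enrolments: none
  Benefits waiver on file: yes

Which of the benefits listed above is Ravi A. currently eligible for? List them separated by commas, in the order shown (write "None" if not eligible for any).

Caregiver Leave

Service from 4 Nov 2022 to 15 Oct 2023: 345 days.
Caregiver Leave — status part-time ✓ (not excluded); benefits waiver on file ✓; 20 hrs/wk ≥ 20 ✓ → eligible.
Life Insurance — status part-time ✓; benefits waiver on file ✓; site Pune ✗ (not Portland) → not eligible.
Dental Plan — service 345 days < 1 year (≈365 days) ✗ → not eligible.
Tuition Reimbursement — benefits waiver on file ✓; rating 5 ≥ 3 ✓; age 21 ≥ 18 ✓; dept Finance ✗ → not eligible.
Flexible Spending Account — status part-time ✗ (requires full-time, seasonal, or temporary) → not eligible.
Employee Assistance Program — status part-time ✗ (requires full-time or temporary) → not eligible.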